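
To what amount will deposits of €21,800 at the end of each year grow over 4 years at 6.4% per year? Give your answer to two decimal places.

€95,934.09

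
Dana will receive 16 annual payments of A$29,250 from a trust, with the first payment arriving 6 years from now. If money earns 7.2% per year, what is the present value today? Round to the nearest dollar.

Value one period before first payment (t=5): 29250 × [1 − (1+0.072)^(−16)] / 0.072 = 29250 × 9.322731 = 272,689.8776
Discount back 5 years: 272,689.8776 × (1+0.072)^(−5) = 272,689.8776 × 0.706360 = 192,617.2110

A$192,617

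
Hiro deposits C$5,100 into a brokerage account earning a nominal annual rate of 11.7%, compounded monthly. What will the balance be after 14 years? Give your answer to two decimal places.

Periodic rate i = 0.117/12 = 0.00975; n = 14 × 12 = 168 periods.
FV = PV·(1+i)^n = 5,100 × 5.104213 = 26,031.4863

C$26,031.49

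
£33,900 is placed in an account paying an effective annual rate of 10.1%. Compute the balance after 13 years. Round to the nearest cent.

£118,422.67

33,900 × (1+0.101)^13 = 33,900 × 3.493294 = 118,422.6690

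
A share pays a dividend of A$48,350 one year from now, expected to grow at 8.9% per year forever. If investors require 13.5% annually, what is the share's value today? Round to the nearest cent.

PV = D₁/(r − g) = 48350/(0.135 − 0.089) = 1,051,086.9565

A$1,051,086.96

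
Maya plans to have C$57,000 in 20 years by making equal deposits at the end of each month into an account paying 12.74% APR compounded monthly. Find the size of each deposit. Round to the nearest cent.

Periodic rate i = 0.1274/12 = 0.0106167; n = 20 × 12 = 240 periods.
PMT = 57000 / ( [(1+0.0106167)^240 − 1] / 0.0106167 ) = 57000 / 1093.657644 = 52.1187

C$52.12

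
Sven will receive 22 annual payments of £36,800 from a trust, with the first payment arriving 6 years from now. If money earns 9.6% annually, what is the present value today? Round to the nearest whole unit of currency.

PV at t=5 (ordinary 22-year annuity): 36800 × a(22|0.096) = 36800 × 9.030241 = 332,312.8705
PV₀ = 332,312.8705 / (1+0.096)^5 = 332,312.8705 / 1.581440 = 210,133.0630

£210,133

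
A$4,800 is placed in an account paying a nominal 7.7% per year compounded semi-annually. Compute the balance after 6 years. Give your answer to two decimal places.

A$7,553.00

i = 0.077/2 = 0.0385 per half-year; n = 6·2 = 12.
4,800 × (1+0.0385)^12 = 4,800 × 1.573541 = 7,552.9959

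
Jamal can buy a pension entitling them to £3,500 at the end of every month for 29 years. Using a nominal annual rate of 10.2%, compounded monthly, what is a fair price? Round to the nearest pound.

Periodic rate i = 0.102/12 = 0.0085; n = 29 × 12 = 348 periods.
PV = 3500 × [1 − (1+0.0085)^(−348)] / 0.0085 = 3500 × 111.461670 = 390,115.8459

£390,116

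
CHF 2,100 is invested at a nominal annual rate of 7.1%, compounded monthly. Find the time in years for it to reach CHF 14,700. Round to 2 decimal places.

Periodic rate i = 0.071/12 = 0.00591667.
(1+i)^n = 14700/2100 = 7.00000, so n = ln 7.00000 / ln 1.00592 = 329.8582 months
= 329.8582/12 years

27.49 years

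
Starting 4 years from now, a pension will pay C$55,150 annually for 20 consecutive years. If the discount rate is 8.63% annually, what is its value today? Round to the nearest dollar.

PV at t=3 (ordinary 20-year annuity): 55150 × a(20|0.0863) = 55150 × 9.374423 = 516,999.4478
Discount back 3 years: 516,999.4478 × (1+0.0863)^(−3) = 516,999.4478 × 0.780101 = 403,311.6253

C$403,312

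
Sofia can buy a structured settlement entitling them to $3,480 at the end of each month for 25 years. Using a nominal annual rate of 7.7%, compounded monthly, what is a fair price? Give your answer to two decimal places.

$462,735.72

i = 0.077/12 = 0.00641667 per month; n = 25·12 = 300.
PV = 3480 × [1 − (1+0.00641667)^(−300)] / 0.00641667 = 3480 × 132.970033 = 462,735.7156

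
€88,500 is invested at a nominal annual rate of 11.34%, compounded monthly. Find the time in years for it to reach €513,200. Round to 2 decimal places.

Periodic rate i = 0.1134/12 = 0.00945.
(1+i)^n = 513200/88500 = 5.79887, so n = ln 5.79887 / ln 1.00945 = 186.8735 months
= 186.8735/12 years

15.57 years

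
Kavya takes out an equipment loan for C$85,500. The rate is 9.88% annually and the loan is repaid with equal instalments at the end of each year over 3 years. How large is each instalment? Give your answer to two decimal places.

C$34,308.21

Annuity-PV factor = 2.492115; PMT = 85500 / 2.492115 = 34,308.2061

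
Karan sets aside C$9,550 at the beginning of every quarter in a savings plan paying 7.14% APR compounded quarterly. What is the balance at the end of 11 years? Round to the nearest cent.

With 4 periods per year: i = 0.01785, n = 44.
FV = PMT · [(1+i)^n − 1] / i × (1+i) = 9550 · 67.180545 = 641,574.2006
Payments are at the start of each period, so multiply by (1+i).

C$641,574.20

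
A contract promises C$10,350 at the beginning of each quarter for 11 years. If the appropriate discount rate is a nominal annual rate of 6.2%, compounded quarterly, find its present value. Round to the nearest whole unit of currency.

C$333,447

i = 0.062/4 = 0.0155 per quarter; n = 11·4 = 44.
PV = 10350 × [1 − (1+0.0155)^(−44)] / 0.0155 × (1+i) = 10350 × 32.217112 = 333,447.1128
(annuity-due: payments at period start, so ×(1+i).)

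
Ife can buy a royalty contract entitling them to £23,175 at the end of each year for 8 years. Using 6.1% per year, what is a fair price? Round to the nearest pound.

PV = PMT · [1 − (1+i)^(−n)] / i = 23175 · 6.185291 = 143,344.1289

£143,344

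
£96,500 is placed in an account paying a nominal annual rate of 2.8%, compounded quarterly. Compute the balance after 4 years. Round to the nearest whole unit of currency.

With 4 periods per year: i = 0.007, n = 16.
FV = PV·(1+i)^n = 96,500 × 1.118077 = 107,894.3846

£107,894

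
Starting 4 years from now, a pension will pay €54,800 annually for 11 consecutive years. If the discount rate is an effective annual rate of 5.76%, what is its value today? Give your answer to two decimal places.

€369,886.90

Value one period before first payment (t=3): 54800 × [1 − (1+0.0576)^(−11)] / 0.0576 = 54800 × 7.984592 = 437,555.6299
PV₀ = 437,555.6299 / (1+0.0576)^3 = 437,555.6299 / 1.182944 = 369,886.8993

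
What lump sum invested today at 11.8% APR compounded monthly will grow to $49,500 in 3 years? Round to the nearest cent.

$34,802.94

With 12 periods per year: i = 0.00983333, n = 36.
PV = 49,500 / (1 + 0.00983333)^36 = 49,500 / 1.422294 = 34,802.9392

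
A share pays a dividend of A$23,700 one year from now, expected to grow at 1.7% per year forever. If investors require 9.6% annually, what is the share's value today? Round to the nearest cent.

PV = D₁/(r − g) = 23700/(0.096 − 0.017) = 300,000.0000

A$300,000.00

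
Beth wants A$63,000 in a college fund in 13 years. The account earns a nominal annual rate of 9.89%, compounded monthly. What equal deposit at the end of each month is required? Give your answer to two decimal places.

A$199.84

Periodic rate i = 0.0989/12 = 0.00824167; n = 13 × 12 = 156 periods.
PMT = 63000 / ( [(1+0.00824167)^156 − 1] / 0.00824167 ) = 63000 / 315.250484 = 199.8411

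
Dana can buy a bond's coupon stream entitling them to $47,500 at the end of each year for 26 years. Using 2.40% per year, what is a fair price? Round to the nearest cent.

PV = 47500 × [1 − (1+0.024)^(−26)] / 0.024 = 47500 × 19.176644 = 910,890.6084

$910,890.61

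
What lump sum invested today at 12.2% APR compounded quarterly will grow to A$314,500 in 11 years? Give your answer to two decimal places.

A$83,851.11

Periodic rate i = 0.122/4 = 0.0305; n = 11 × 4 = 44 periods.
PV = FV·(1+i)^(−n) = 314,500 × 0.266617 = 83,851.1109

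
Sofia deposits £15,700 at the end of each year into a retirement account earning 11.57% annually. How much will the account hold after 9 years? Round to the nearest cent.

£227,794.84

FV = 15700 × [(1+0.1157)^9 − 1] / 0.1157 = 15700 × 14.509226 = 227,794.8408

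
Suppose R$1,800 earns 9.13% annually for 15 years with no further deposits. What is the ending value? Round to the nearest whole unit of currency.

R$6,675

1,800 × (1+0.0913)^15 = 1,800 × 3.708193 = 6,674.7474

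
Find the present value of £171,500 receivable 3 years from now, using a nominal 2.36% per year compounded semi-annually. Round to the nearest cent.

£159,843.90

i = 0.0236/2 = 0.0118 per half-year; n = 3·2 = 6.
PV = 171,500 / (1 + 0.0118)^6 = 171,500 / 1.072922 = 159,843.9025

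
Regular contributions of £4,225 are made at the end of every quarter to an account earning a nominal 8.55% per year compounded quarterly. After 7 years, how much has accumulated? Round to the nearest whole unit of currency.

£159,700

i = 0.0855/4 = 0.021375 per quarter; n = 7·4 = 28.
FV = 4225 × [(1+0.021375)^28 − 1] / 0.021375 = 4225 × 37.798800 = 159,699.9289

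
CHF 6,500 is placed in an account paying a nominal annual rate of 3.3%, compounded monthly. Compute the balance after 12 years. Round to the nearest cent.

With 12 periods per year: i = 0.00275, n = 144.
6,500 × (1+0.00275)^144 = 6,500 × 1.485062 = 9,652.9027

CHF 9,652.90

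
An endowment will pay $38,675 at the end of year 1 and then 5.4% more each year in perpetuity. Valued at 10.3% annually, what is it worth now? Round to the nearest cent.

PV = PMT / (i − g) = 38675 / (0.103 − 0.054) = 38675 / 0.049000 = 789,285.7143

$789,285.71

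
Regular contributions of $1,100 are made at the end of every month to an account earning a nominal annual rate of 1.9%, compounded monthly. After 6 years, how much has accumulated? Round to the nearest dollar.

With 12 periods per year: i = 0.00158333, n = 72.
Accumulation factor s(72|0.00158333) = 76.200687; FV = 1100 × 76.200687 = 83,820.7560

$83,821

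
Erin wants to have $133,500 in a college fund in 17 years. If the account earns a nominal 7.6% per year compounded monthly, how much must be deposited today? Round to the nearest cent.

$36,824.95

Periodic rate i = 0.076/12 = 0.00633333; n = 17 × 12 = 204 periods.
PV = 133,500 / (1 + 0.00633333)^204 = 133,500 / 3.625259 = 36,824.9505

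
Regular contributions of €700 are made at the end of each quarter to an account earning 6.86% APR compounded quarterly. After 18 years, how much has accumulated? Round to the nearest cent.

€98,036.32

Periodic rate i = 0.0686/4 = 0.01715; n = 18 × 4 = 72 periods.
Accumulation factor s(72|0.01715) = 140.051886; FV = 700 × 140.051886 = 98,036.3203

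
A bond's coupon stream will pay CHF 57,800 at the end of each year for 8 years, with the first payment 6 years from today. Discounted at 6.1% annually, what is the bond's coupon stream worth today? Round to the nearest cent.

Value one period before first payment (t=5): 57800 × [1 − (1+0.061)^(−8)] / 0.061 = 57800 × 6.185291 = 357,509.8446
PV₀ = 357,509.8446 / (1+0.061)^5 = 357,509.8446 / 1.344550 = 265,895.5602

CHF 265,895.56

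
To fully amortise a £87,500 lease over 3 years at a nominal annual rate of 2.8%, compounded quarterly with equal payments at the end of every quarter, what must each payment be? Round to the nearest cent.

With 4 periods per year: i = 0.007, n = 12.
PMT = 87500 / ( [1 − (1+0.007)^(−12)] / 0.007 ) = 87500 / 11.471378 = 7,627.6799

£7,627.68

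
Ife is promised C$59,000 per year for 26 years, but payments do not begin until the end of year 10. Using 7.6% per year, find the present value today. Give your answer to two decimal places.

C$341,751.93

Value one period before first payment (t=9): 59000 × [1 − (1+0.076)^(−26)] / 0.076 = 59000 × 11.198746 = 660,726.0287
PV₀ = 660,726.0287 / (1+0.076)^9 = 660,726.0287 / 1.933350 = 341,751.9284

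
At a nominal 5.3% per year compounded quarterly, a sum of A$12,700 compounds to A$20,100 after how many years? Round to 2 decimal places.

Periodic rate i = 0.053/4 = 0.01325.
(1+i)^n = 20100/12700 = 1.58268, so n = ln 1.58268 / ln 1.01325 = 34.8795 quarters
= 34.8795/4 years

8.72 years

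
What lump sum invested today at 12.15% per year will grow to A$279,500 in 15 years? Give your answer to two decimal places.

A$50,048.68

PV = 279,500 / (1 + 0.1215)^15 = 279,500 / 5.584563 = 50,048.6818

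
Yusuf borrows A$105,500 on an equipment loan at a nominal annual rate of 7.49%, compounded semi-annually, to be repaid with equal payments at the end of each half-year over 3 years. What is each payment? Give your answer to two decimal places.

i = 0.0749/2 = 0.03745 per half-year; n = 3·2 = 6.
PMT = 105500 / ( [1 − (1+0.03745)^(−6)] / 0.03745 ) = 105500 / 5.285936 = 19,958.6228

A$19,958.62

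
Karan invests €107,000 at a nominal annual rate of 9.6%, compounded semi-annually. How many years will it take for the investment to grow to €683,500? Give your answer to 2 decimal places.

Periodic rate i = 0.096/2 = 0.048.
n = ln(683500/107000) / ln(1+0.048) = ln(6.38785) / 0.046884 = 39.5532 half-years
= 39.5532/2 years

19.78 years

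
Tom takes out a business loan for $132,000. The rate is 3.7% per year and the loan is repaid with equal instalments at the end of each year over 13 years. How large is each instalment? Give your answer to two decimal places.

$12,974.08

PMT = 132000 / ( [1 − (1+0.037)^(−13)] / 0.037 ) = 132000 / 10.174135 = 12,974.0762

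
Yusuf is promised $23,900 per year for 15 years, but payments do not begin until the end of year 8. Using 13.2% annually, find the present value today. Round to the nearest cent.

$64,179.01

PV at t=7 (ordinary 15-year annuity): 23900 × a(15|0.132) = 23900 × 6.396171 = 152,868.4970
Discount back 7 years: 152,868.4970 × (1+0.132)^(−7) = 152,868.4970 × 0.419831 = 64,179.0091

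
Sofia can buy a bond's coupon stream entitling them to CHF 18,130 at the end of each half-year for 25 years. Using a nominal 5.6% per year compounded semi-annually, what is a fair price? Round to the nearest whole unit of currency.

CHF 484,726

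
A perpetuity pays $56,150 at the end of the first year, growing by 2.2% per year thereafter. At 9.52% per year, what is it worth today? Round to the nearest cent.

$767,076.50

PV = D₁/(r − g) = 56150/(0.0952 − 0.022) = 767,076.5027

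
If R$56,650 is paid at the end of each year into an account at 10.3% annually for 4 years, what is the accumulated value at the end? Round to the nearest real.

R$264,076

FV = PMT · [(1+i)^n − 1] / i = 56650 · 4.661529 = 264,075.6024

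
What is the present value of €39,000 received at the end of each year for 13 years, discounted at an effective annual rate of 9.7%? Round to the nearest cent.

€281,389.80

PV = 39000 × [1 − (1+0.097)^(−13)] / 0.097 = 39000 × 7.215123 = 281,389.7991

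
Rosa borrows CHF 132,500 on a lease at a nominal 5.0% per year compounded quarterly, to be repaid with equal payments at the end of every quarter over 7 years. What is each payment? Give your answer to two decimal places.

CHF 5,637.69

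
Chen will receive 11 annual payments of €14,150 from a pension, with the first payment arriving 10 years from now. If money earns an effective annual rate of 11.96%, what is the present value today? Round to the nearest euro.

€30,449

PV at t=9 (ordinary 11-year annuity): 14150 × a(11|0.1196) = 14150 × 5.948094 = 84,165.5371
Discount back 9 years: 84,165.5371 × (1+0.1196)^(−9) = 84,165.5371 × 0.361771 = 30,448.6675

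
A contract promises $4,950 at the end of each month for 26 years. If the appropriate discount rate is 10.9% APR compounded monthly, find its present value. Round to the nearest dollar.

With 12 periods per year: i = 0.00908333, n = 312.
PV = 4950 × [1 − (1+0.00908333)^(−312)] / 0.00908333 = 4950 × 103.537532 = 512,510.7849

$512,511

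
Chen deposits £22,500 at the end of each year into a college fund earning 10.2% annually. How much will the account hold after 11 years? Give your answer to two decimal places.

FV = PMT · [(1+i)^n − 1] / i = 22500 · 18.732359 = 421,478.0798

£421,478.08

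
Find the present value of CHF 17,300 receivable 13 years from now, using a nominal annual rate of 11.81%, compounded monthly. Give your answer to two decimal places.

i = 0.1181/12 = 0.00984167 per month; n = 13·12 = 156.
PV = 17,300 / (1 + 0.00984167)^156 = 17,300 / 4.608002 = 3,754.3390

CHF 3,754.34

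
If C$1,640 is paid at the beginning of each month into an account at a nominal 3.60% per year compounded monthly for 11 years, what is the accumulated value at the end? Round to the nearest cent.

With 12 periods per year: i = 0.003, n = 132.
Accumulation factor s(132|0.003) × (1+i) = 162.147900; FV = 1640 × 162.147900 = 265,922.5558
Payments are at the start of each period, so multiply by (1+i).

C$265,922.56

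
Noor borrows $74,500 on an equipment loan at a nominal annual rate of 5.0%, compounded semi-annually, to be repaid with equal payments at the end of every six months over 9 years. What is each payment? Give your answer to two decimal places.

Periodic rate i = 0.05/2 = 0.025; n = 9 × 2 = 18 periods.
Annuity-PV factor = 14.353364; PMT = 74500 / 14.353364 = 5,190.4210

$5,190.42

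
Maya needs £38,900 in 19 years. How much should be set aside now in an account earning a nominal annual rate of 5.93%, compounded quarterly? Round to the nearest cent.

£12,712.23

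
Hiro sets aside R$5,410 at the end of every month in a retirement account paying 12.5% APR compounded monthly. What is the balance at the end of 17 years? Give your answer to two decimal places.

R$3,781,652.93

With 12 periods per year: i = 0.0104167, n = 204.
Accumulation factor s(204|0.0104167) = 699.011633; FV = 5410 × 699.011633 = 3,781,652.9322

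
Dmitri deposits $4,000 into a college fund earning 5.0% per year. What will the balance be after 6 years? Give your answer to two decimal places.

$5,360.38

4,000 × (1+0.05)^6 = 4,000 × 1.340096 = 5,360.3826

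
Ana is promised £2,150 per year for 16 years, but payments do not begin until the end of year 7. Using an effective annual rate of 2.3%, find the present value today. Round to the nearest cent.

£24,873.97

Value one period before first payment (t=6): 2150 × [1 − (1+0.023)^(−16)] / 0.023 = 2150 × 13.260518 = 28,510.1132
PV₀ = 28,510.1132 / (1+0.023)^6 = 28,510.1132 / 1.146183 = 24,873.9719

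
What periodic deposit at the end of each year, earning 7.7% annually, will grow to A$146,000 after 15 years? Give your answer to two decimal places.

A$5,503.95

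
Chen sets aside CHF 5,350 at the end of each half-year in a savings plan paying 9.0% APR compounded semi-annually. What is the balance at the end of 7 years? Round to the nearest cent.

i = 0.09/2 = 0.045 per half-year; n = 7·2 = 14.
FV = 5350 × [(1+0.045)^14 − 1] / 0.045 = 5350 × 18.932109 = 101,286.7851

CHF 101,286.79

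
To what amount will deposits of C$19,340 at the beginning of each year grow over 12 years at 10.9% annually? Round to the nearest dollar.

FV = 19340 × [(1+0.109)^12 − 1] / 0.109 × (1+i) = 19340 × 25.037113 = 484,217.7680
(Beginning-of-period payments → annuity-due factor ×(1+i).)

C$484,218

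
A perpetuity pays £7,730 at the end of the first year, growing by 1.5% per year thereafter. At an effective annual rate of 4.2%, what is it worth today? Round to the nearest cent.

£286,296.30

PV = PMT / (i − g) = 7730 / (0.042 − 0.015) = 7730 / 0.027000 = 286,296.2963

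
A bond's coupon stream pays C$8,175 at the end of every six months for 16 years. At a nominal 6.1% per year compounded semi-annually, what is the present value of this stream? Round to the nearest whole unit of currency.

Periodic rate i = 0.061/2 = 0.0305; n = 16 × 2 = 32 periods.
Annuity factor a(32|0.0305) = 20.250732; PV = 8175 × 20.250732 = 165,549.7359

C$165,550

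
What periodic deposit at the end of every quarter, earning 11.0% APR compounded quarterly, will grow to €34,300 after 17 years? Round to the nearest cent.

€177.09

With 4 periods per year: i = 0.0275, n = 68.
FV-annuity factor = 193.691420; PMT = 34300 / 193.691420 = 177.0858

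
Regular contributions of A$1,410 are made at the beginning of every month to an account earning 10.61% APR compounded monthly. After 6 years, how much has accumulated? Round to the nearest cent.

A$142,342.64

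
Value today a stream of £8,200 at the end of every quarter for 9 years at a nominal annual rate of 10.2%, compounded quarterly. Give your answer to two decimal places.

£191,674.43

i = 0.102/4 = 0.0255 per quarter; n = 9·4 = 36.
PV = 8200 × [1 − (1+0.0255)^(−36)] / 0.0255 = 8200 × 23.374931 = 191,674.4325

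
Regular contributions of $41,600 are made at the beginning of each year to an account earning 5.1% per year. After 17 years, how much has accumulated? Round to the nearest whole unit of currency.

$1,139,686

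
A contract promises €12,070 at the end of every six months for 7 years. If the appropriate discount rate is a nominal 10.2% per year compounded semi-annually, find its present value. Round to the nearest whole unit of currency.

Periodic rate i = 0.102/2 = 0.051; n = 7 × 2 = 14 periods.
Annuity factor a(14|0.051) = 9.835655; PV = 12070 × 9.835655 = 118,716.3613

€118,716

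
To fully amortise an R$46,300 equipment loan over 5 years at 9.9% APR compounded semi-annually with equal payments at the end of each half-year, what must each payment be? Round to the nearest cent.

Periodic rate i = 0.099/2 = 0.0495; n = 5 × 2 = 10 periods.
PMT = 46300 / ( [1 − (1+0.0495)^(−10)] / 0.0495 ) = 46300 / 7.740519 = 5,981.5112

R$5,981.51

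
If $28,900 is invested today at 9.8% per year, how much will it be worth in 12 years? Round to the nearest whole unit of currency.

FV = PV·(1+i)^n = 28,900 × 3.070634 = 88,741.3281

$88,741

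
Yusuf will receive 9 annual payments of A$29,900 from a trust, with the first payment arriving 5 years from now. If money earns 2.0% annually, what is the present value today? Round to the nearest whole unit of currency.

PV at t=4 (ordinary 9-year annuity): 29900 × a(9|0.02) = 29900 × 8.162237 = 244,050.8775
PV₀ = 244,050.8775 / (1+0.02)^4 = 244,050.8775 / 1.082432 = 225,465.2869

A$225,465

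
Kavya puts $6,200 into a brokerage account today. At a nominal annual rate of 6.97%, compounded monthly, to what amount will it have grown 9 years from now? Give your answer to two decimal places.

$11,588.75

Periodic rate i = 0.0697/12 = 0.00580833; n = 9 × 12 = 108 periods.
FV = 6,200 × (1 + 0.00580833)^108 = 11,588.7469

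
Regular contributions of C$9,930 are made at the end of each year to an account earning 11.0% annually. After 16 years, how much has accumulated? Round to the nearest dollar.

C$389,156

Accumulation factor s(16|0.11) = 39.189948; FV = 9930 × 39.189948 = 389,156.1883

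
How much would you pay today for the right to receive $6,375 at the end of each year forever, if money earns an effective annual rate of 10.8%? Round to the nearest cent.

PV = PMT / i = 6375 / 0.108 = 59,027.7778

$59,027.78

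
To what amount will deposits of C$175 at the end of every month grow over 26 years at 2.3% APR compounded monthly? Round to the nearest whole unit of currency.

C$74,636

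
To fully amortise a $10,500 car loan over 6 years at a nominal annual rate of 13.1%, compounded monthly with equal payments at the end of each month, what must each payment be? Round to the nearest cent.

$211.33

i = 0.131/12 = 0.0109167 per month; n = 6·12 = 72.
PMT = 10500 / ( [1 − (1+0.0109167)^(−72)] / 0.0109167 ) = 10500 / 49.684695 = 211.3327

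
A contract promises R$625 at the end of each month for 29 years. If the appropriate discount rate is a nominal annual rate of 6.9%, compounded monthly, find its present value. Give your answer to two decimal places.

R$93,915.54

With 12 periods per year: i = 0.00575, n = 348.
PV = PMT · [1 − (1+i)^(−n)] / i = 625 · 150.264859 = 93,915.5369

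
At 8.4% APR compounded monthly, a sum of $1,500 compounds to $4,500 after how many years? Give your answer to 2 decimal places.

13.12 years

Periodic rate i = 0.084/12 = 0.007.
n = ln(4500/1500) / ln(1+0.007) = ln(3.00000) / 0.006976 = 157.4933 months
= 157.4933/12 years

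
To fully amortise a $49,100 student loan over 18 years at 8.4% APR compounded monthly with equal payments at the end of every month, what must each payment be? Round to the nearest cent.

With 12 periods per year: i = 0.007, n = 216.
PMT = 49100 / ( [1 − (1+0.007)^(−216)] / 0.007 ) = 49100 / 111.195290 = 441.5655

$441.57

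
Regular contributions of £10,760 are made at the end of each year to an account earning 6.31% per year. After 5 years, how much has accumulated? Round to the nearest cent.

FV = PMT · [(1+i)^n − 1] / i = 10760 · 5.672088 = 61,031.6685

£61,031.67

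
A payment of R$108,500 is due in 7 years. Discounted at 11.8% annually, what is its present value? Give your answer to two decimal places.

R$49,697.79

Discount factor = (1+0.118)^(−7) = 0.458044; PV = 108,500 × 0.458044 = 49,697.7942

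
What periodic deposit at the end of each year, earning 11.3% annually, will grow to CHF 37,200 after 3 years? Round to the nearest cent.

CHF 11,098.62

PMT = 37200 / ( [(1+0.113)^3 − 1] / 0.113 ) = 37200 / 3.351769 = 11,098.6169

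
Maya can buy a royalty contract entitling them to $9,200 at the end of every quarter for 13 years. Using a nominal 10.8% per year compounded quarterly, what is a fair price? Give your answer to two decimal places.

Periodic rate i = 0.108/4 = 0.027; n = 13 × 4 = 52 periods.
Annuity factor a(52|0.027) = 27.769311; PV = 9200 × 27.769311 = 255,477.6648

$255,477.66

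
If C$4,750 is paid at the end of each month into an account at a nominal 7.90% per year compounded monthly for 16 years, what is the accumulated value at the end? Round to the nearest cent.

C$1,821,777.12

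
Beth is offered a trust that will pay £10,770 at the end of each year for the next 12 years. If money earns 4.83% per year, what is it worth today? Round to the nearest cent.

£96,379.08

PV = PMT · [1 − (1+i)^(−n)] / i = 10770 · 8.948847 = 96,379.0818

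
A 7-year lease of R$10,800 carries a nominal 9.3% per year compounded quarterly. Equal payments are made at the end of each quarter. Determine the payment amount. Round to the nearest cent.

Periodic rate i = 0.093/4 = 0.02325; n = 7 × 4 = 28 periods.
PMT = 10800 / ( [1 − (1+0.02325)^(−28)] / 0.02325 ) = 10800 / 20.411819 = 529.1052

R$529.11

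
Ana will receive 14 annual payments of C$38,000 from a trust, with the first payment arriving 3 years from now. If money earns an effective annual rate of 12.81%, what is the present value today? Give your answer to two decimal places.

C$189,978.97

Value one period before first payment (t=2): 38000 × [1 − (1+0.1281)^(−14)] / 0.1281 = 38000 × 6.362344 = 241,769.0631
PV₀ = 241,769.0631 / (1+0.1281)^2 = 241,769.0631 / 1.272610 = 189,978.9702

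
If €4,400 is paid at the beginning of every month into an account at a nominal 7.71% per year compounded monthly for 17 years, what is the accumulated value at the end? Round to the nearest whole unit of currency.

With 12 periods per year: i = 0.006425, n = 204.
FV = 4400 × [(1+0.006425)^204 − 1] / 0.006425 × (1+i) = 4400 × 421.876416 = 1,856,256.2320
(Beginning-of-period payments → annuity-due factor ×(1+i).)

€1,856,256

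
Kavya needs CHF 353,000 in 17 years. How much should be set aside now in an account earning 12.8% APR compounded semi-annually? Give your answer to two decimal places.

With 2 periods per year: i = 0.064, n = 34.
Discount factor = (1+0.064)^(−34) = 0.121335; PV = 353,000 × 0.121335 = 42,831.1125

CHF 42,831.11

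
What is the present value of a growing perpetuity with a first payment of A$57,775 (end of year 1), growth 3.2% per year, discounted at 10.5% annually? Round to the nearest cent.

A$791,438.36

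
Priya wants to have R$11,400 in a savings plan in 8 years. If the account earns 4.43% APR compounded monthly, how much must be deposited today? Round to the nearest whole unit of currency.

R$8,003

i = 0.0443/12 = 0.00369167 per month; n = 8·12 = 96.
PV = FV·(1+i)^(−n) = 11,400 × 0.702052 = 8,003.3957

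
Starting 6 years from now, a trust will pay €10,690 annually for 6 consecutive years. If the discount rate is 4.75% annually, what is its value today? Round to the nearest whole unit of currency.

€43,369

PV at t=5 (ordinary 6-year annuity): 10690 × a(6|0.0475) = 10690 × 5.116526 = 54,695.6621
PV₀ = 54,695.6621 / (1+0.0475)^5 = 54,695.6621 / 1.261160 = 43,369.3313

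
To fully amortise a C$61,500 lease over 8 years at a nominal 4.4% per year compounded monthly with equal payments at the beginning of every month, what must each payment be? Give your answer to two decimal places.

i = 0.044/12 = 0.00366667 per month; n = 8·12 = 96.
Annuity-PV factor × (1+i) = 81.096355; PMT = 61500 / 81.096355 = 758.3571

C$758.36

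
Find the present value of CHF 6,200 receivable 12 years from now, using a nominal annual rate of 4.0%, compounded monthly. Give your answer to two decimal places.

CHF 3,839.52

i = 0.04/12 = 0.00333333 per month; n = 12·12 = 144.
PV = FV·(1+i)^(−n) = 6,200 × 0.619278 = 3,839.5206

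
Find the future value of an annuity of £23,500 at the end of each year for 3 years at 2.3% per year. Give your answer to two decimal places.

FV = 23500 × [(1+0.023)^3 − 1] / 0.023 = 23500 × 3.069529 = 72,133.9315

£72,133.93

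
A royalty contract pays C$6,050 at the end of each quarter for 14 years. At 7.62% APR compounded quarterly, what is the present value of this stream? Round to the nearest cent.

C$207,199.61

Periodic rate i = 0.0762/4 = 0.01905; n = 14 × 4 = 56 periods.
Annuity factor a(56|0.01905) = 34.247870; PV = 6050 × 34.247870 = 207,199.6139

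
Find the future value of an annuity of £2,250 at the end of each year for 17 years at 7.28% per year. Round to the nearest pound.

FV = PMT · [(1+i)^n − 1] / i = 2250 · 31.625259 = 71,156.8323

£71,157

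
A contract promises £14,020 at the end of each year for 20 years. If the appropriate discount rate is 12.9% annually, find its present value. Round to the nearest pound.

Annuity factor a(20|0.129) = 7.067189; PV = 14020 × 7.067189 = 99,081.9886

£99,082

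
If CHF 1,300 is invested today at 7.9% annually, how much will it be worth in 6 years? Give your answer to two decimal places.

1,300 × (1+0.079)^6 = 1,300 × 1.578079 = 2,051.5024

CHF 2,051.50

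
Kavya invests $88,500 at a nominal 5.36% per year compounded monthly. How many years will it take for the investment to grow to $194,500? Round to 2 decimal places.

14.72 years

Periodic rate i = 0.0536/12 = 0.00446667.
(1+i)^n = 194500/88500 = 2.19774, so n = ln 2.19774 / ln 1.00447 = 176.6836 months
= 176.6836/12 years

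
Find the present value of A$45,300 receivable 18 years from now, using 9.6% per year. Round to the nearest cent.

A$8,699.78

PV = FV·(1+i)^(−n) = 45,300 × 0.192048 = 8,699.7791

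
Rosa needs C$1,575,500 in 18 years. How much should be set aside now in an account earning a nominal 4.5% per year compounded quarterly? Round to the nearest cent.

C$704,050.67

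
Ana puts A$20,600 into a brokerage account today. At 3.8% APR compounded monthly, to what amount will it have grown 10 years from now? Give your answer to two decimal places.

Periodic rate i = 0.038/12 = 0.00316667; n = 10 × 12 = 120 periods.
FV = PV·(1+i)^n = 20,600 × 1.461407 = 30,104.9821

A$30,104.98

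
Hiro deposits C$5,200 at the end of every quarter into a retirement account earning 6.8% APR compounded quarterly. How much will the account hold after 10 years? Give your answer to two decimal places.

C$294,451.09

With 4 periods per year: i = 0.017, n = 40.
FV = PMT · [(1+i)^n − 1] / i = 5200 · 56.625210 = 294,451.0925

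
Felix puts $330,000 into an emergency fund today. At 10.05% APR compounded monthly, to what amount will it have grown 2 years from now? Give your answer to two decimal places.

$403,128.61

i = 0.1005/12 = 0.008375 per month; n = 2·12 = 24.
FV = 330,000 × (1 + 0.008375)^24 = 403,128.6078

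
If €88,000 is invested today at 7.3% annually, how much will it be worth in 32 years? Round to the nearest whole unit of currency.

€838,830

88,000 × (1+0.073)^32 = 88,000 × 9.532155 = 838,829.6540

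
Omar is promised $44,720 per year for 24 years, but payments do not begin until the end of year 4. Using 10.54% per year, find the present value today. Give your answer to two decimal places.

Value one period before first payment (t=3): 44720 × [1 − (1+0.1054)^(−24)] / 0.1054 = 44720 × 8.631235 = 385,988.8339
Discount back 3 years: 385,988.8339 × (1+0.1054)^(−3) = 385,988.8339 × 0.740358 = 285,769.8195

$285,769.82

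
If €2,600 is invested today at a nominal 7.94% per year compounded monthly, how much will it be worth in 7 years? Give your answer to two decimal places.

€4,524.38

Periodic rate i = 0.0794/12 = 0.00661667; n = 7 × 12 = 84 periods.
FV = 2,600 × (1 + 0.00661667)^84 = 4,524.3809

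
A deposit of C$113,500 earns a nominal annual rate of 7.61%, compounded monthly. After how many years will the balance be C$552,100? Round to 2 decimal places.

20.85 years

Periodic rate i = 0.0761/12 = 0.00634167.
(1+i)^n = 552100/113500 = 4.86432, so n = ln 4.86432 / ln 1.00634 = 250.2398 months
= 250.2398/12 years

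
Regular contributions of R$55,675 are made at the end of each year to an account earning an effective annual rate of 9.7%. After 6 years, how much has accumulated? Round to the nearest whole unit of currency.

FV = PMT · [(1+i)^n − 1] / i = 55675 · 7.657410 = 426,326.2938

R$426,326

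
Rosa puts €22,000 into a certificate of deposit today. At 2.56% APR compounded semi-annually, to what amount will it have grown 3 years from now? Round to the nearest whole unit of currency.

€23,745

i = 0.0256/2 = 0.0128 per half-year; n = 3·2 = 6.
FV = PV·(1+i)^n = 22,000 × 1.079300 = 23,744.5989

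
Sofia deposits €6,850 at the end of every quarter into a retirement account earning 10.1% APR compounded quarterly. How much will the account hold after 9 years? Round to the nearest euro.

Periodic rate i = 0.101/4 = 0.02525; n = 9 × 4 = 36 periods.
Accumulation factor s(36|0.02525) = 57.583587; FV = 6850 × 57.583587 = 394,447.5734

€394,448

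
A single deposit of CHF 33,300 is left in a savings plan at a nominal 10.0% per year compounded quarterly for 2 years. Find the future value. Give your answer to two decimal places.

CHF 40,572.82

Periodic rate i = 0.1/4 = 0.025; n = 2 × 4 = 8 periods.
FV = PV·(1+i)^n = 33,300 × 1.218403 = 40,572.8165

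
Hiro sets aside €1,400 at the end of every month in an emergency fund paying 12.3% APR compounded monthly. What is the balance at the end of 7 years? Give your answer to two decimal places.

€185,097.80

Periodic rate i = 0.123/12 = 0.01025; n = 7 × 12 = 84 periods.
FV = PMT · [(1+i)^n − 1] / i = 1400 · 132.212715 = 185,097.8012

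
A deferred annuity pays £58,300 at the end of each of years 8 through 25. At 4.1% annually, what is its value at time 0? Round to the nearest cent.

Value one period before first payment (t=7): 58300 × [1 − (1+0.041)^(−18)] / 0.041 = 58300 × 12.557022 = 732,074.3772
PV₀ = 732,074.3772 / (1+0.041)^7 = 732,074.3772 / 1.324815 = 552,586.2830

£552,586.28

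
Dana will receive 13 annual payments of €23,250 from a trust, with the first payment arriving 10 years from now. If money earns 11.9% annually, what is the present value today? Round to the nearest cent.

PV at t=9 (ordinary 13-year annuity): 23250 × a(13|0.119) = 23250 × 6.455034 = 150,079.5418
PV₀ = 150,079.5418 / (1+0.119)^9 = 150,079.5418 / 2.750875 = 54,557.0295

€54,557.03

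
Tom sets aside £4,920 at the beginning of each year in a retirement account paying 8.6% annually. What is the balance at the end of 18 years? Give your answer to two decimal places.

£212,175.45

Accumulation factor s(18|0.086) × (1+i) = 43.125091; FV = 4920 × 43.125091 = 212,175.4497
Payments are at the start of each period, so multiply by (1+i).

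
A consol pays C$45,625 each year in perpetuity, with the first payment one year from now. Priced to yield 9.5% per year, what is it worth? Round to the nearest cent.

C$480,263.16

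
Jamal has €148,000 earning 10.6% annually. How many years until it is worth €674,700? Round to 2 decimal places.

(1+i)^n = 674700/148000 = 4.55878, so n = ln 4.55878 / ln 1.106 = 15.0576 years

15.06 years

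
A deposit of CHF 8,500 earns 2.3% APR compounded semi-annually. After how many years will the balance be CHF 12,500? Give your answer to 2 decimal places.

Periodic rate i = 0.023/2 = 0.0115.
(1+i)^n = 12500/8500 = 1.47059, so n = ln 1.47059 / ln 1.0115 = 33.7283 half-years
= 33.7283/2 years

16.86 years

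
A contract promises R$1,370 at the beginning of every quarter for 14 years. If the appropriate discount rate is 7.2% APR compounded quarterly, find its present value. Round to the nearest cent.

Periodic rate i = 0.072/4 = 0.018; n = 14 × 4 = 56 periods.
Annuity factor a(56|0.018) × (1+i) = 35.729851; PV = 1370 × 35.729851 = 48,949.8957
(Beginning-of-period payments → annuity-due factor ×(1+i).)

R$48,949.90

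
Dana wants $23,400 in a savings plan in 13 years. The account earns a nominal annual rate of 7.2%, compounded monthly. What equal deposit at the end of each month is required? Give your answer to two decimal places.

$91.01

With 12 periods per year: i = 0.006, n = 156.
PMT = 23400 / ( [(1+0.006)^156 − 1] / 0.006 ) = 23400 / 257.106781 = 91.0128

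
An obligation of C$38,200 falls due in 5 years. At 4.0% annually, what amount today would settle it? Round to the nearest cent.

Discount factor = (1+0.04)^(−5) = 0.821927; PV = 38,200 × 0.821927 = 31,397.6155

C$31,397.62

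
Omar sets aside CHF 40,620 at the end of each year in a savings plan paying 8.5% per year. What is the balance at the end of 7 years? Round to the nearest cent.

CHF 368,037.39

Accumulation factor s(7|0.085) = 9.060497; FV = 40620 × 9.060497 = 368,037.3891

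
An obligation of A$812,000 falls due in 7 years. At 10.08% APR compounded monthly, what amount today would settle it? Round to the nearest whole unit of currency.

A$402,159

With 12 periods per year: i = 0.0084, n = 84.
PV = FV·(1+i)^(−n) = 812,000 × 0.495270 = 402,158.9338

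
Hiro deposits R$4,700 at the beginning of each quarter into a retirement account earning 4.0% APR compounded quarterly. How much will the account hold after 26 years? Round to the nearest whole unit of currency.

i = 0.04/4 = 0.01 per quarter; n = 26·4 = 104.
FV = PMT · [(1+i)^n − 1] / i × (1+i) = 4700 · 183.278652 = 861,409.6636
Payments are at the start of each period, so multiply by (1+i).

R$861,410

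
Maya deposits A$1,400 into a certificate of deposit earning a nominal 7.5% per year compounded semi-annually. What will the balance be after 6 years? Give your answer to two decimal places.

A$2,177.64

Periodic rate i = 0.075/2 = 0.0375; n = 6 × 2 = 12 periods.
1,400 × (1+0.0375)^12 = 1,400 × 1.555454 = 2,177.6361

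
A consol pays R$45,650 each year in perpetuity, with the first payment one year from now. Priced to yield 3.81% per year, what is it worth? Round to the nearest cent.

R$1,198,162.73

PV = C/r = 45650/0.0381 = 1,198,162.7297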